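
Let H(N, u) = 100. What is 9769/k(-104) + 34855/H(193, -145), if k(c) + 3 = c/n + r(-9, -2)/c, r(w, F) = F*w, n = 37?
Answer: -295653997/230260 ≈ -1284.0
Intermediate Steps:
k(c) = -3 + 18/c + c/37 (k(c) = -3 + (c/37 + (-2*(-9))/c) = -3 + (c*(1/37) + 18/c) = -3 + (c/37 + 18/c) = -3 + (18/c + c/37) = -3 + 18/c + c/37)
9769/k(-104) + 34855/H(193, -145) = 9769/(-3 + 18/(-104) + (1/37)*(-104)) + 34855/100 = 9769/(-3 + 18*(-1/104) - 104/37) + 34855*(1/100) = 9769/(-3 - 9/52 - 104/37) + 6971/20 = 9769/(-11513/1924) + 6971/20 = 9769*(-1924/11513) + 6971/20 = -18795556/11513 + 6971/20 = -295653997/230260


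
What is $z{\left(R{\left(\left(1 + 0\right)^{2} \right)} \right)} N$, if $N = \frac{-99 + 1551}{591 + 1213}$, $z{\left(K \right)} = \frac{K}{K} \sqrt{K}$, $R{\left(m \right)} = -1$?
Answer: $\frac{33 i}{41} \approx 0.80488 i$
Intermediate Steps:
$z{\left(K \right)} = \sqrt{K}$ ($z{\left(K \right)} = 1 \sqrt{K} = \sqrt{K}$)
$N = \frac{33}{41}$ ($N = \frac{1452}{1804} = 1452 \cdot \frac{1}{1804} = \frac{33}{41} \approx 0.80488$)
$z{\left(R{\left(\left(1 + 0\right)^{2} \right)} \right)} N = \sqrt{-1} \cdot \frac{33}{41} = i \frac{33}{41} = \frac{33 i}{41}$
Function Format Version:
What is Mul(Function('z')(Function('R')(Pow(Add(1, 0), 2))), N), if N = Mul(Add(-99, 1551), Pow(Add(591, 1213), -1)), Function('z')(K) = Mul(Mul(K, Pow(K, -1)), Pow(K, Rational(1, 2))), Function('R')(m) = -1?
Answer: Mul(Rational(33, 41), I) ≈ Mul(0.80488, I)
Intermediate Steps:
Function('z')(K) = Pow(K, Rational(1, 2)) (Function('z')(K) = Mul(1, Pow(K, Rational(1, 2))) = Pow(K, Rational(1, 2)))
N = Rational(33, 41) (N = Mul(1452, Pow(1804, -1)) = Mul(1452, Rational(1, 1804)) = Rational(33, 41) ≈ 0.80488)
Mul(Function('z')(Function('R')(Pow(Add(1, 0), 2))), N) = Mul(Pow(-1, Rational(1, 2)), Rational(33, 41)) = Mul(I, Rational(33, 41)) = Mul(Rational(33, 41), I)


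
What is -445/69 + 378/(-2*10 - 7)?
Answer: -1411/69 ≈ -20.449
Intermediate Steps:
-445/69 + 378/(-2*10 - 7) = -445*1/69 + 378/(-20 - 7) = -445/69 + 378/(-27) = -445/69 + 378*(-1/27) = -445/69 - 14 = -1411/69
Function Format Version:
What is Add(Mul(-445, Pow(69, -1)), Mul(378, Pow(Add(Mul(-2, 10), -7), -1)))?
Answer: Rational(-1411, 69) ≈ -20.449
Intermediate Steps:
Add(Mul(-445, Pow(69, -1)), Mul(378, Pow(Add(Mul(-2, 10), -7), -1))) = Add(Mul(-445, Rational(1, 69)), Mul(378, Pow(Add(-20, -7), -1))) = Add(Rational(-445, 69), Mul(378, Pow(-27, -1))) = Add(Rational(-445, 69), Mul(378, Rational(-1, 27))) = Add(Rational(-445, 69), -14) = Rational(-1411, 69)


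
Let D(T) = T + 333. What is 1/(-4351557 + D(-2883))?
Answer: -1/4354107 ≈ -2.2967e-7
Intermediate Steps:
D(T) = 333 + T
1/(-4351557 + D(-2883)) = 1/(-4351557 + (333 - 2883)) = 1/(-4351557 - 2550) = 1/(-4354107) = -1/4354107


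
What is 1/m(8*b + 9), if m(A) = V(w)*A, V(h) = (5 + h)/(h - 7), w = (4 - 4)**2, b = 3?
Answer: -7/165 ≈ -0.042424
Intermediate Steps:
w = 0 (w = 0**2 = 0)
V(h) = (5 + h)/(-7 + h)
m(A) = -5*A/7 (m(A) = ((5 + 0)/(-7 + 0))*A = (5/(-7))*A = (-1/7*5)*A = -5*A/7)
1/m(8*b + 9) = 1/(-5*(8*3 + 9)/7) = 1/(-5*(24 + 9)/7) = 1/(-5/7*33) = 1/(-165/7) = -7/165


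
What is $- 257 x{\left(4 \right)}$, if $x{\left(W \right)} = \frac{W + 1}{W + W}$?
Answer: $- \frac{1285}{8} \approx -160.63$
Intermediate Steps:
$x{\left(W \right)} = \frac{1 + W}{2 W}$
$- 257 x{\left(4 \right)} = - 257 \frac{1 + 4}{2 \cdot 4} = - 257 \cdot \frac{1}{2} \cdot \frac{1}{4} \cdot 5 = \left(-257\right) \frac{5}{8} = - \frac{1285}{8}$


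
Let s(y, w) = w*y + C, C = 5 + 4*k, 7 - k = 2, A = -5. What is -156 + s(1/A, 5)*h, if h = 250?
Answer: 5844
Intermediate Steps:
k = 5 (k = 7 - 1*2 = 7 - 2 = 5)
C = 25 (C = 5 + 4*5 = 5 + 20 = 25)
s(y, w) = 25 + w*y (s(y, w) = w*y + 25 = 25 + w*y)
-156 + s(1/A, 5)*h = -156 + (25 + 5/(-5))*250 = -156 + (25 + 5*(-⅕))*250 = -156 + (25 - 1)*250 = -156 + 24*250 = -156 + 6000 = 5844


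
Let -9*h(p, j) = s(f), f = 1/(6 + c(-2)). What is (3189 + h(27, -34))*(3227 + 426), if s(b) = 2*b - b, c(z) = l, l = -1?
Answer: 524220112/45 ≈ 1.1649e+7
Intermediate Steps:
c(z) = -1
f = ⅕ (f = 1/(6 - 1) = 1/5 = ⅕ ≈ 0.20000)
s(b) = b
h(p, j) = -1/45 (h(p, j) = -⅑*⅕ = -1/45)
(3189 + h(27, -34))*(3227 + 426) = (3189 - 1/45)*(3227 + 426) = (143504/45)*3653 = 524220112/45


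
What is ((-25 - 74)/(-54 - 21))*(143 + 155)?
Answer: 9834/25 ≈ 393.36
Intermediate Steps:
((-25 - 74)/(-54 - 21))*(143 + 155) = -99/(-75)*298 = -99*(-1/75)*298 = (33/25)*298 = 9834/25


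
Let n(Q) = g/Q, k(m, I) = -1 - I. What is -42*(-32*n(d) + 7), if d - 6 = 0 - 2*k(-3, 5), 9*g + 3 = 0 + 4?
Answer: -7714/27 ≈ -285.70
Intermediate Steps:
g = ⅑ (g = -⅓ + (0 + 4)/9 = -⅓ + (⅑)*4 = -⅓ + 4/9 = ⅑ ≈ 0.11111)
d = 18 (d = 6 + (0 - 2*(-1 - 1*5)) = 6 + (0 - 2*(-1 - 5)) = 6 + (0 - 2*(-6)) = 6 + (0 + 12) = 6 + 12 = 18)
n(Q) = 1/(9*Q)
-42*(-32*n(d) + 7) = -42*(-32/(9*18) + 7) = -42*(-32*1/162 + 7) = -42*(-16/81 + 7) = -42*551/81 = -7714/27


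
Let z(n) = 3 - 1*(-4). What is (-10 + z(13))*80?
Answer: -240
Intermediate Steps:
z(n) = 7 (z(n) = 3 + 4 = 7)
(-10 + z(13))*80 = (-10 + 7)*80 = -3*80 = -240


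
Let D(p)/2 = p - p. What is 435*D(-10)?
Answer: 0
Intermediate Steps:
D(p) = 0 (D(p) = 2*(p - p) = 2*0 = 0)
435*D(-10) = 435*0 = 0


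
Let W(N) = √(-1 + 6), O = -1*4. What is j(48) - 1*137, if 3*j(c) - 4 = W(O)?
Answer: -407/3 + √5/3 ≈ -134.92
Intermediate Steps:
O = -4
W(N) = √5
j(c) = 4/3 + √5/3
j(48) - 1*137 = (4/3 + √5/3) - 1*137 = (4/3 + √5/3) - 137 = -407/3 + √5/3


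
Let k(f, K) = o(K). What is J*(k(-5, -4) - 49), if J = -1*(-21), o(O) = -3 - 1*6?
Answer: -1218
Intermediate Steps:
o(O) = -9 (o(O) = -3 - 6 = -9)
k(f, K) = -9
J = 21
J*(k(-5, -4) - 49) = 21*(-9 - 49) = 21*(-58) = -1218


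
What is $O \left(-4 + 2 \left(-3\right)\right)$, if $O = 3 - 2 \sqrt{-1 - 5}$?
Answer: $-30 + 20 i \sqrt{6} \approx -30.0 + 48.99 i$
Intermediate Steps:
$O = 3 - 2 i \sqrt{6}$ ($O = 3 - 2 \sqrt{-6} = 3 - 2 i \sqrt{6} \approx 3.0 - 4.899 i$)
$O \left(-4 + 2 \left(-3\right)\right) = \left(3 - 2 i \sqrt{6}\right) \left(-4 + 2 \left(-3\right)\right) = \left(3 - 2 i \sqrt{6}\right) \left(-4 - 6\right) = \left(3 - 2 i \sqrt{6}\right) \left(-10\right) = -30 + 20 i \sqrt{6}$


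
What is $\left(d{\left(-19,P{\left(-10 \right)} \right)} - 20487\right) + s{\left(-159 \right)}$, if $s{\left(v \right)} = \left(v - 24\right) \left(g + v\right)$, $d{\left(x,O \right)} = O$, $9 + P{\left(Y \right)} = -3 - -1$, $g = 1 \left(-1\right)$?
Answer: $8782$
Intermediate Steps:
$g = -1$
$P{\left(Y \right)} = -11$ ($P{\left(Y \right)} = -9 - 2 = -11$)
$s{\left(v \right)} = \left(-1 + v\right) \left(-24 + v\right)$ ($s{\left(v \right)} = \left(v - 24\right) \left(-1 + v\right) = \left(-24 + v\right) \left(-1 + v\right) = \left(-1 + v\right) \left(-24 + v\right)$)
$\left(d{\left(-19,P{\left(-10 \right)} \right)} - 20487\right) + s{\left(-159 \right)} = \left(-11 - 20487\right) + \left(24 + \left(-159\right)^{2} - -3975\right) = -20498 + \left(24 + 25281 + 3975\right) = -20498 + 29280 = 8782$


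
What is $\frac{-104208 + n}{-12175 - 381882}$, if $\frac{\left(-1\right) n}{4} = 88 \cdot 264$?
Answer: $\frac{197136}{394057} \approx 0.50027$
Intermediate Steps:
$n = -92928$ ($n = - 4 \cdot 88 \cdot 264 = \left(-4\right) 23232 = -92928$)
$\frac{-104208 + n}{-12175 - 381882} = \frac{-104208 - 92928}{-12175 - 381882} = - \frac{197136}{-394057} = \left(-197136\right) \left(- \frac{1}{394057}\right) = \frac{197136}{394057}$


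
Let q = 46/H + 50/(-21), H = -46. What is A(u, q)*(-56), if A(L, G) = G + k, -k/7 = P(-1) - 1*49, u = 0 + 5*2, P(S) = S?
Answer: -58232/3 ≈ -19411.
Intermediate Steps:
u = 10 (u = 0 + 10 = 10)
q = -71/21 (q = 46/(-46) + 50/(-21) = 46*(-1/46) + 50*(-1/21) = -1 - 50/21 = -71/21 ≈ -3.3810)
k = 350 (k = -7*(-1 - 1*49) = -7*(-1 - 49) = -7*(-50) = 350)
A(L, G) = 350 + G (A(L, G) = G + 350 = 350 + G)
A(u, q)*(-56) = (350 - 71/21)*(-56) = (7279/21)*(-56) = -58232/3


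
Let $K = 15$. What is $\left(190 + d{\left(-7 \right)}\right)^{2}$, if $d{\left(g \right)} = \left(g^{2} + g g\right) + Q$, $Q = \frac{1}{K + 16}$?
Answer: $\frac{79727041}{961} \approx 82963.0$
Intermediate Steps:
$Q = \frac{1}{31}$ ($Q = \frac{1}{15 + 16} = \frac{1}{31} \approx 0.032258$)
$d{\left(g \right)} = \frac{1}{31} + 2 g^{2}$ ($d{\left(g \right)} = \left(g^{2} + g g\right) + \frac{1}{31} = \left(g^{2} + g^{2}\right) + \frac{1}{31} = 2 g^{2} + \frac{1}{31} = \frac{1}{31} + 2 g^{2}$)
$\left(190 + d{\left(-7 \right)}\right)^{2} = \left(190 + \left(\frac{1}{31} + 2 \left(-7\right)^{2}\right)\right)^{2} = \left(190 + \left(\frac{1}{31} + 2 \cdot 49\right)\right)^{2} = \left(190 + \left(\frac{1}{31} + 98\right)\right)^{2} = \left(190 + \frac{3039}{31}\right)^{2} = \left(\frac{8929}{31}\right)^{2} = \frac{79727041}{961}$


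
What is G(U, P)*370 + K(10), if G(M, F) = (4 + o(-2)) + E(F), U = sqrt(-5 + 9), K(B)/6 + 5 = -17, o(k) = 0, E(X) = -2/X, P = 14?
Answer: 9066/7 ≈ 1295.1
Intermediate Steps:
K(B) = -132 (K(B) = -30 + 6*(-17) = -30 - 102 = -132)
U = 2 (U = sqrt(4) = 2)
G(M, F) = 4 - 2/F (G(M, F) = (4 + 0) - 2/F = 4 - 2/F)
G(U, P)*370 + K(10) = (4 - 2/14)*370 - 132 = (4 - 2*1/14)*370 - 132 = (4 - 1/7)*370 - 132 = (27/7)*370 - 132 = 9990/7 - 132 = 9066/7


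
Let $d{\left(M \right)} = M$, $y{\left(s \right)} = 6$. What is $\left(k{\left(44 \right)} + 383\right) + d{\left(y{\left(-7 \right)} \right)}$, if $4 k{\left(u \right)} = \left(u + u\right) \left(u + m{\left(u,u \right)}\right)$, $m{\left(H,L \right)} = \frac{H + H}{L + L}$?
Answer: $1379$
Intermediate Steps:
$m{\left(H,L \right)} = \frac{H}{L}$ ($m{\left(H,L \right)} = \frac{2 H}{2 L} = 2 H \frac{1}{2 L} = \frac{H}{L}$)
$k{\left(u \right)} = \frac{u \left(1 + u\right)}{2}$ ($k{\left(u \right)} = \frac{\left(u + u\right) \left(u + \frac{u}{u}\right)}{4} = \frac{2 u \left(u + 1\right)}{4} = \frac{2 u \left(1 + u\right)}{4} = \frac{u \left(1 + u\right)}{2}$)
$\left(k{\left(44 \right)} + 383\right) + d{\left(y{\left(-7 \right)} \right)} = \left(\frac{1}{2} \cdot 44 \left(1 + 44\right) + 383\right) + 6 = \left(\frac{1}{2} \cdot 44 \cdot 45 + 383\right) + 6 = \left(990 + 383\right) + 6 = 1373 + 6 = 1379$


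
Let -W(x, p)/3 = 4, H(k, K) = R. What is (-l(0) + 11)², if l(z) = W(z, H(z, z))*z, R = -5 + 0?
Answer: 121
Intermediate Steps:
R = -5
H(k, K) = -5
W(x, p) = -12 (W(x, p) = -3*4 = -12)
l(z) = -12*z
(-l(0) + 11)² = (-(-12)*0 + 11)² = (-1*0 + 11)² = (0 + 11)² = 11² = 121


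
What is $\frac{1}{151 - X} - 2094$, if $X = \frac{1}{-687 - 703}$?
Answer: $- \frac{439510364}{209891} \approx -2094.0$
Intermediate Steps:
$X = - \frac{1}{1390}$ ($X = \frac{1}{-1390} = - \frac{1}{1390} \approx -0.00071942$)
$\frac{1}{151 - X} - 2094 = \frac{1}{151 - - \frac{1}{1390}} - 2094 = \frac{1}{151 + \frac{1}{1390}} - 2094 = \frac{1}{\frac{209891}{1390}} - 2094 = \frac{1390}{209891} - 2094 = - \frac{439510364}{209891}$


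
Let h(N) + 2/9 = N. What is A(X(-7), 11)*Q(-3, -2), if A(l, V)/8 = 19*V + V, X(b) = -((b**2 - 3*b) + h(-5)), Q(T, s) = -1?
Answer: -1760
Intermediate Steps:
h(N) = -2/9 + N
X(b) = 47/9 - b**2 + 3*b (X(b) = -((b**2 - 3*b) + (-2/9 - 5)) = -((b**2 - 3*b) - 47/9) = -(-47/9 + b**2 - 3*b) = 47/9 - b**2 + 3*b)
A(l, V) = 160*V (A(l, V) = 8*(19*V + V) = 8*(20*V) = 160*V)
A(X(-7), 11)*Q(-3, -2) = (160*11)*(-1) = 1760*(-1) = -1760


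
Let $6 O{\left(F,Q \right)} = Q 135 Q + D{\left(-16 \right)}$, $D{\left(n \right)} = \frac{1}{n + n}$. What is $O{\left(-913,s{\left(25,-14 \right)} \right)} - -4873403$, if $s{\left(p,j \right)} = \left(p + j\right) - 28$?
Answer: $\frac{936941855}{192} \approx 4.8799 \cdot 10^{6}$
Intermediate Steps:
$D{\left(n \right)} = \frac{1}{2 n}$
$s{\left(p,j \right)} = -28 + j + p$ ($s{\left(p,j \right)} = \left(j + p\right) - 28 = -28 + j + p$)
$O{\left(F,Q \right)} = - \frac{1}{192} + \frac{45 Q^{2}}{2}$ ($O{\left(F,Q \right)} = \frac{Q 135 Q + \frac{1}{2 \left(-16\right)}}{6} = \frac{135 Q Q + \frac{1}{2} \left(- \frac{1}{16}\right)}{6} = \frac{135 Q^{2} - \frac{1}{32}}{6} = \frac{- \frac{1}{32} + 135 Q^{2}}{6} = - \frac{1}{192} + \frac{45 Q^{2}}{2}$)
$O{\left(-913,s{\left(25,-14 \right)} \right)} - -4873403 = \left(- \frac{1}{192} + \frac{45 \left(-28 - 14 + 25\right)^{2}}{2}\right) - -4873403 = \left(- \frac{1}{192} + \frac{45 \left(-17\right)^{2}}{2}\right) + 4873403 = \left(- \frac{1}{192} + \frac{45}{2} \cdot 289\right) + 4873403 = \left(- \frac{1}{192} + \frac{13005}{2}\right) + 4873403 = \frac{1248479}{192} + 4873403 = \frac{936941855}{192}$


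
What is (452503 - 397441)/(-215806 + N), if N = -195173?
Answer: -18354/136993 ≈ -0.13398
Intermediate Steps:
(452503 - 397441)/(-215806 + N) = (452503 - 397441)/(-215806 - 195173) = 55062/(-410979) = 55062*(-1/410979) = -18354/136993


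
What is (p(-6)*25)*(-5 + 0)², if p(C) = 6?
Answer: 3750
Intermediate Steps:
(p(-6)*25)*(-5 + 0)² = (6*25)*(-5 + 0)² = 150*(-5)² = 150*25 = 3750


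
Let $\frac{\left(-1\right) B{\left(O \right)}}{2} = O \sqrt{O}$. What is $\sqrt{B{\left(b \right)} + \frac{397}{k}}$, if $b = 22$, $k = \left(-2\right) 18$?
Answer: $\frac{\sqrt{-397 - 1584 \sqrt{22}}}{6} \approx 14.745 i$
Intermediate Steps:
$k = -36$
$B{\left(O \right)} = - 2 O^{\frac{3}{2}}$ ($B{\left(O \right)} = - 2 O \sqrt{O} = - 2 O^{\frac{3}{2}}$)
$\sqrt{B{\left(b \right)} + \frac{397}{k}} = \sqrt{- 2 \cdot 22^{\frac{3}{2}} + \frac{397}{-36}} = \sqrt{- 2 \cdot 22 \sqrt{22} + 397 \left(- \frac{1}{36}\right)} = \sqrt{- 44 \sqrt{22} - \frac{397}{36}} = \sqrt{- \frac{397}{36} - 44 \sqrt{22}}$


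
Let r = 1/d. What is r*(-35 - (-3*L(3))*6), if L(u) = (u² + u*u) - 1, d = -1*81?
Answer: -271/81 ≈ -3.3457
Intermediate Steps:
d = -81
L(u) = -1 + 2*u² (L(u) = (u² + u²) - 1 = 2*u² - 1 = -1 + 2*u²)
r = -1/81 (r = 1/(-81) = -1/81 ≈ -0.012346)
r*(-35 - (-3*L(3))*6) = -(-35 - (-3*(-1 + 2*3²))*6)/81 = -(-35 - (-3*(-1 + 2*9))*6)/81 = -(-35 - (-3*(-1 + 18))*6)/81 = -(-35 - (-3*17)*6)/81 = -(-35 - (-51)*6)/81 = -(-35 - 1*(-306))/81 = -(-35 + 306)/81 = -1/81*271 = -271/81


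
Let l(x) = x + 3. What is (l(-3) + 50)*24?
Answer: 1200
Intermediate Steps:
l(x) = 3 + x
(l(-3) + 50)*24 = ((3 - 3) + 50)*24 = (0 + 50)*24 = 50*24 = 1200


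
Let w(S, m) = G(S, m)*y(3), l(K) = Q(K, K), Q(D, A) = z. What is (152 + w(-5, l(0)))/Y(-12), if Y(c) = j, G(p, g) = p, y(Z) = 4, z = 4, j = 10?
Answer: 66/5 ≈ 13.200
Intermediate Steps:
Q(D, A) = 4
l(K) = 4
w(S, m) = 4*S (w(S, m) = S*4 = 4*S)
Y(c) = 10
(152 + w(-5, l(0)))/Y(-12) = (152 + 4*(-5))/10 = (152 - 20)*(1/10) = 132*(1/10) = 66/5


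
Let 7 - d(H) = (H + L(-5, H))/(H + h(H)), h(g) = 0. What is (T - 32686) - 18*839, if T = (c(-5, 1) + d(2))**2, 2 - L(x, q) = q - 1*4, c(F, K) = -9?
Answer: -47763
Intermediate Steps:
L(x, q) = 6 - q (L(x, q) = 2 - (q - 1*4) = 2 - (q - 4) = 2 - (-4 + q) = 2 + (4 - q) = 6 - q)
d(H) = 7 - 6/H (d(H) = 7 - (H + (6 - H))/(H + 0) = 7 - 6/H)
T = 25 (T = (-9 + (7 - 6/2))**2 = (-9 + (7 - 6*1/2))**2 = (-9 + (7 - 3))**2 = (-9 + 4)**2 = (-5)**2 = 25)
(T - 32686) - 18*839 = (25 - 32686) - 18*839 = -32661 - 15102 = -47763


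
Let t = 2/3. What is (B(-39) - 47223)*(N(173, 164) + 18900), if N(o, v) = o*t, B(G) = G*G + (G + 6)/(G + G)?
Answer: -33892198043/39 ≈ -8.6903e+8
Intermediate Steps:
B(G) = G**2 + (6 + G)/(2*G) (B(G) = G**2 + (6 + G)/((2*G)) = G**2 + (6 + G)*(1/(2*G)) = G**2 + (6 + G)/(2*G))
t = 2/3 (t = 2*(1/3) = 2/3 ≈ 0.66667)
N(o, v) = 2*o/3 (N(o, v) = o*(2/3) = 2*o/3)
(B(-39) - 47223)*(N(173, 164) + 18900) = ((3 + (-39)**3 + (1/2)*(-39))/(-39) - 47223)*((2/3)*173 + 18900) = (-(3 - 59319 - 39/2)/39 - 47223)*(346/3 + 18900) = (-1/39*(-118671/2) - 47223)*(57046/3) = (39557/26 - 47223)*(57046/3) = -1188241/26*57046/3 = -33892198043/39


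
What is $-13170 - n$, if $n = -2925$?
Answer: $-10245$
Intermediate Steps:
$-13170 - n = -13170 - -2925 = -13170 + 2925 = -10245$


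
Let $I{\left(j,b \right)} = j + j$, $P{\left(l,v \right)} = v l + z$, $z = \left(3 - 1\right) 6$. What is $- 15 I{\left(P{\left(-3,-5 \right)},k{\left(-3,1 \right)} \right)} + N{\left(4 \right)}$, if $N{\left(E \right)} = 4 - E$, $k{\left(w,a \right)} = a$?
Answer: $-810$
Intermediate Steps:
$z = 12$ ($z = 2 \cdot 6 = 12$)
$P{\left(l,v \right)} = 12 + l v$ ($P{\left(l,v \right)} = v l + 12 = l v + 12 = 12 + l v$)
$I{\left(j,b \right)} = 2 j$
$- 15 I{\left(P{\left(-3,-5 \right)},k{\left(-3,1 \right)} \right)} + N{\left(4 \right)} = - 15 \cdot 2 \left(12 - -15\right) + \left(4 - 4\right) = - 15 \cdot 2 \left(12 + 15\right) + \left(4 - 4\right) = - 15 \cdot 2 \cdot 27 + 0 = \left(-15\right) 54 + 0 = -810 + 0 = -810$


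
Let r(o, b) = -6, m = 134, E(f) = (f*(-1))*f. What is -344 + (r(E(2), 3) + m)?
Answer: -216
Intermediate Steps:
E(f) = -f² (E(f) = (-f)*f = -f²)
-344 + (r(E(2), 3) + m) = -344 + (-6 + 134) = -344 + 128 = -216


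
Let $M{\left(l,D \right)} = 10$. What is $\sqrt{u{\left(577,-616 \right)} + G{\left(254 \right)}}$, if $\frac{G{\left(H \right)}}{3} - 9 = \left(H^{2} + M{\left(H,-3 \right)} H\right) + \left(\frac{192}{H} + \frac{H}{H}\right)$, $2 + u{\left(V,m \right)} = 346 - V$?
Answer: $\frac{\sqrt{3241401061}}{127} \approx 448.29$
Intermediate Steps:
$u{\left(V,m \right)} = 344 - V$ ($u{\left(V,m \right)} = -2 - \left(-346 + V\right) = 344 - V$)
$G{\left(H \right)} = 30 + 3 H^{2} + 30 H + \frac{576}{H}$ ($G{\left(H \right)} = 27 + 3 \left(\left(H^{2} + 10 H\right) + \left(\frac{192}{H} + \frac{H}{H}\right)\right) = 27 + 3 \left(\left(H^{2} + 10 H\right) + \left(\frac{192}{H} + 1\right)\right) = 27 + 3 \left(\left(H^{2} + 10 H\right) + \left(1 + \frac{192}{H}\right)\right) = 27 + 3 \left(1 + H^{2} + 10 H + \frac{192}{H}\right) = 27 + \left(3 + 3 H^{2} + 30 H + \frac{576}{H}\right) = 30 + 3 H^{2} + 30 H + \frac{576}{H}$)
$\sqrt{u{\left(577,-616 \right)} + G{\left(254 \right)}} = \sqrt{\left(344 - 577\right) + \left(30 + 3 \cdot 254^{2} + 30 \cdot 254 + \frac{576}{254}\right)} = \sqrt{\left(344 - 577\right) + \left(30 + 3 \cdot 64516 + 7620 + 576 \cdot \frac{1}{254}\right)} = \sqrt{-233 + \left(30 + 193548 + 7620 + \frac{288}{127}\right)} = \sqrt{-233 + \frac{25552434}{127}} = \sqrt{\frac{25522843}{127}} = \frac{\sqrt{3241401061}}{127}$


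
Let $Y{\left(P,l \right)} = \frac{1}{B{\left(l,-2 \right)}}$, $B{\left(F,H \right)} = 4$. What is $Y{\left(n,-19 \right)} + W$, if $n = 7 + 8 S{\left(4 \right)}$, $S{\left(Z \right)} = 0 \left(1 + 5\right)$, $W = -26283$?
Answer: $- \frac{105131}{4} \approx -26283.0$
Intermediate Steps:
$S{\left(Z \right)} = 0$ ($S{\left(Z \right)} = 0 \cdot 6 = 0$)
$n = 7$ ($n = 7 + 8 \cdot 0 = 7 + 0 = 7$)
$Y{\left(P,l \right)} = \frac{1}{4}$
$Y{\left(n,-19 \right)} + W = \frac{1}{4} - 26283 = - \frac{105131}{4}$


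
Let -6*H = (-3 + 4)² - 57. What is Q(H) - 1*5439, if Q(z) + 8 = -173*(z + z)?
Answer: -26029/3 ≈ -8676.3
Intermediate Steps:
H = 28/3 (H = -((-3 + 4)² - 57)/6 = -(1² - 57)/6 = -(1 - 57)/6 = -⅙*(-56) = 28/3 ≈ 9.3333)
Q(z) = -8 - 346*z (Q(z) = -8 - 173*(z + z) = -8 - 346*z)
Q(H) - 1*5439 = (-8 - 346*28/3) - 1*5439 = (-8 - 9688/3) - 5439 = -9712/3 - 5439 = -26029/3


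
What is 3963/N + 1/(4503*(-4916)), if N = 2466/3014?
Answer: 35741009465/7378916 ≈ 4843.7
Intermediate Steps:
N = 9/11 (N = 2466*(1/3014) = 9/11 ≈ 0.81818)
3963/N + 1/(4503*(-4916)) = 3963/(9/11) + 1/(4503*(-4916)) = 3963*(11/9) + (1/4503)*(-1/4916) = 14531/3 - 1/22136748 = 35741009465/7378916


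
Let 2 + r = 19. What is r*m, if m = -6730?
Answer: -114410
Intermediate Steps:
r = 17 (r = -2 + 19 = 17)
r*m = 17*(-6730) = -114410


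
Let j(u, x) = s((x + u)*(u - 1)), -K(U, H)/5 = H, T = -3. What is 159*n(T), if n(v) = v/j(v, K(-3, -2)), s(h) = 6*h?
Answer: 159/56 ≈ 2.8393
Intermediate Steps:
K(U, H) = -5*H
j(u, x) = 6*(-1 + u)*(u + x) (j(u, x) = 6*((x + u)*(u - 1)) = 6*((u + x)*(-1 + u)) = 6*((-1 + u)*(u + x)) = 6*(-1 + u)*(u + x))
n(v) = v/(-60 + 6*v**2 + 54*v) (n(v) = v/(-6*v - (-30)*(-2) + 6*v**2 + 6*v*(-5*(-2))) = v/(-6*v - 6*10 + 6*v**2 + 6*v*10) = v/(-6*v - 60 + 6*v**2 + 60*v) = v/(-60 + 6*v**2 + 54*v))
159*n(T) = 159*((1/6)*(-3)/(-10 + (-3)**2 + 9*(-3))) = 159*((1/6)*(-3)/(-10 + 9 - 27)) = 159*((1/6)*(-3)/(-28)) = 159*((1/6)*(-3)*(-1/28)) = 159*(1/56) = 159/56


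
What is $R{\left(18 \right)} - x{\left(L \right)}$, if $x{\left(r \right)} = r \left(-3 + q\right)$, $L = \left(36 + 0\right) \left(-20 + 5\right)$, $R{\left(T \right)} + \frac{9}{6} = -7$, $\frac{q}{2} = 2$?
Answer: $\frac{1063}{2} \approx 531.5$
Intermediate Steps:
$q = 4$ ($q = 2 \cdot 2 = 4$)
$R{\left(T \right)} = - \frac{17}{2}$ ($R{\left(T \right)} = - \frac{3}{2} - 7 = - \frac{17}{2}$)
$L = -540$ ($L = 36 \left(-15\right) = -540$)
$x{\left(r \right)} = r$ ($x{\left(r \right)} = r \left(-3 + 4\right) = r 1 = r$)
$R{\left(18 \right)} - x{\left(L \right)} = - \frac{17}{2} - -540 = - \frac{17}{2} + 540 = \frac{1063}{2}$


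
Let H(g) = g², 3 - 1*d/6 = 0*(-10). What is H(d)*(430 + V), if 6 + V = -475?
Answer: -16524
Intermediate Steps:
V = -481 (V = -6 - 475 = -481)
d = 18 (d = 18 - 0*(-10) = 18 - 6*0 = 18 + 0 = 18)
H(d)*(430 + V) = 18²*(430 - 481) = 324*(-51) = -16524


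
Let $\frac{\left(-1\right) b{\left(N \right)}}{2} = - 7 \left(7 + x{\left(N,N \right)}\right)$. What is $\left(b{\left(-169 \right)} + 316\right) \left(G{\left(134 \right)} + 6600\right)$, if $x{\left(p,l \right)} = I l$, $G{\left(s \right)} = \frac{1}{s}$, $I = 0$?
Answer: $\frac{183071007}{67} \approx 2.7324 \cdot 10^{6}$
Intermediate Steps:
$x{\left(p,l \right)} = 0$ ($x{\left(p,l \right)} = 0 l = 0$)
$b{\left(N \right)} = 98$ ($b{\left(N \right)} = - 2 \left(- 7 \left(7 + 0\right)\right) = - 2 \left(\left(-7\right) 7\right) = \left(-2\right) \left(-49\right) = 98$)
$\left(b{\left(-169 \right)} + 316\right) \left(G{\left(134 \right)} + 6600\right) = \left(98 + 316\right) \left(\frac{1}{134} + 6600\right) = 414 \left(\frac{1}{134} + 6600\right) = 414 \cdot \frac{884401}{134} = \frac{183071007}{67}$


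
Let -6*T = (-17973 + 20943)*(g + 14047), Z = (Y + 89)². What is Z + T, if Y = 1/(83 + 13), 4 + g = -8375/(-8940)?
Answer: -9535150572715/1373184 ≈ -6.9438e+6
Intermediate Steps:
g = -5477/1788 (g = -4 - 8375/(-8940) = -4 - 8375*(-1/8940) = -4 + 1675/1788 = -5477/1788 ≈ -3.0632)
Y = 1/96 ≈ 0.010417
Z = 73017025/9216 (Z = (1/96 + 89)² = (8545/96)² = 73017025/9216 ≈ 7922.9)
T = -4143242235/596 (T = -(-17973 + 20943)*(-5477/1788 + 14047)/6 = -495*25110559/1788 = -⅙*12429726705/298 = -4143242235/596 ≈ -6.9518e+6)
Z + T = 73017025/9216 - 4143242235/596 = -9535150572715/1373184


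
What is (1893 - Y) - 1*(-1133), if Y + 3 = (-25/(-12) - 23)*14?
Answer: 19931/6 ≈ 3321.8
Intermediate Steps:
Y = -1775/6 (Y = -3 + (-25/(-12) - 23)*14 = -3 + (-25*(-1/12) - 23)*14 = -3 + (25/12 - 23)*14 = -3 - 251/12*14 = -3 - 1757/6 = -1775/6 ≈ -295.83)
(1893 - Y) - 1*(-1133) = (1893 - 1*(-1775/6)) - 1*(-1133) = (1893 + 1775/6) + 1133 = 13133/6 + 1133 = 19931/6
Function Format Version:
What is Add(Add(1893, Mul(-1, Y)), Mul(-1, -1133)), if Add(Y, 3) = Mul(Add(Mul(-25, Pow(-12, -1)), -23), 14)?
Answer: Rational(19931, 6) ≈ 3321.8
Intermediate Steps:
Y = Rational(-1775, 6) (Y = Add(-3, Mul(Add(Mul(-25, Pow(-12, -1)), -23), 14)) = Add(-3, Mul(Add(Mul(-25, Rational(-1, 12)), -23), 14)) = Add(-3, Mul(Add(Rational(25, 12), -23), 14)) = Add(-3, Mul(Rational(-251, 12), 14)) = Add(-3, Rational(-1757, 6)) = Rational(-1775, 6) ≈ -295.83)
Add(Add(1893, Mul(-1, Y)), Mul(-1, -1133)) = Add(Add(1893, Mul(-1, Rational(-1775, 6))), Mul(-1, -1133)) = Add(Add(1893, Rational(1775, 6)), 1133) = Add(Rational(13133, 6), 1133) = Rational(19931, 6)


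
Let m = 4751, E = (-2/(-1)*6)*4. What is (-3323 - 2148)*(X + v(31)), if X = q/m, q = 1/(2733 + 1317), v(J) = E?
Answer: -5052984967871/19241550 ≈ -2.6261e+5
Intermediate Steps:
E = 48 (E = (-2*(-1)*6)*4 = (2*6)*4 = 12*4 = 48)
v(J) = 48
q = 1/4050 ≈ 0.00024691
X = 1/19241550 (X = (1/4050)/4751 = (1/4050)*(1/4751) = 1/19241550 ≈ 5.1971e-8)
(-3323 - 2148)*(X + v(31)) = (-3323 - 2148)*(1/19241550 + 48) = -5471*923594401/19241550 = -5052984967871/19241550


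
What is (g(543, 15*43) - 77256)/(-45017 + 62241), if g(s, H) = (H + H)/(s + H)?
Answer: -15296473/3410352 ≈ -4.4853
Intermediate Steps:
g(s, H) = 2*H/(H + s) (g(s, H) = (2*H)/(H + s) = 2*H/(H + s))
(g(543, 15*43) - 77256)/(-45017 + 62241) = (2*(15*43)/(15*43 + 543) - 77256)/(-45017 + 62241) = (2*645/(645 + 543) - 77256)/17224 = (2*645/1188 - 77256)*(1/17224) = (2*645*(1/1188) - 77256)*(1/17224) = (215/198 - 77256)*(1/17224) = -15296473/198*1/17224 = -15296473/3410352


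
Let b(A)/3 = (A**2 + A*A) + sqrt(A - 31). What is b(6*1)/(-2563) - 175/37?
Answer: -456517/94831 - 15*I/2563 ≈ -4.814 - 0.0058525*I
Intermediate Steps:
b(A) = 3*sqrt(-31 + A) + 6*A**2 (b(A) = 3*((A**2 + A*A) + sqrt(A - 31)) = 3*((A**2 + A**2) + sqrt(-31 + A)) = 3*(2*A**2 + sqrt(-31 + A)) = 3*(sqrt(-31 + A) + 2*A**2) = 3*sqrt(-31 + A) + 6*A**2)
b(6*1)/(-2563) - 175/37 = (3*sqrt(-31 + 6*1) + 6*(6*1)**2)/(-2563) - 175/37 = (3*sqrt(-31 + 6) + 6*6**2)*(-1/2563) - 175*1/37 = (3*sqrt(-25) + 6*36)*(-1/2563) - 175/37 = (3*(5*I) + 216)*(-1/2563) - 175/37 = (15*I + 216)*(-1/2563) - 175/37 = (216 + 15*I)*(-1/2563) - 175/37 = (-216/2563 - 15*I/2563) - 175/37 = -456517/94831 - 15*I/2563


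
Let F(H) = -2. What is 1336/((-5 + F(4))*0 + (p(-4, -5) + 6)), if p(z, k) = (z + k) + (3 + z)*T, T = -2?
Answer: -1336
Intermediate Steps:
p(z, k) = -6 + k - z (p(z, k) = (z + k) + (3 + z)*(-2) = (k + z) + (-6 - 2*z) = -6 + k - z)
1336/((-5 + F(4))*0 + (p(-4, -5) + 6)) = 1336/((-5 - 2)*0 + ((-6 - 5 - 1*(-4)) + 6)) = 1336/(-7*0 + ((-6 - 5 + 4) + 6)) = 1336/(0 + (-7 + 6)) = 1336/(0 - 1) = 1336/(-1) = -1*1336 = -1336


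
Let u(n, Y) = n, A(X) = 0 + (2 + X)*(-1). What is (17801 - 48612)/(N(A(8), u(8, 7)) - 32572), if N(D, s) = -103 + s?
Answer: 30811/32667 ≈ 0.94318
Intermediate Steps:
A(X) = -2 - X (A(X) = 0 + (-2 - X) = -2 - X)
(17801 - 48612)/(N(A(8), u(8, 7)) - 32572) = (17801 - 48612)/((-103 + 8) - 32572) = -30811/(-95 - 32572) = -30811/(-32667) = -30811*(-1/32667) = 30811/32667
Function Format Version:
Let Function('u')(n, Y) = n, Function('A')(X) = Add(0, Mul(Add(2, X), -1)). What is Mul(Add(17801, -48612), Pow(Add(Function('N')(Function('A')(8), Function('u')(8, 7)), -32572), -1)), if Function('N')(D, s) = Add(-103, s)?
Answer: Rational(30811, 32667) ≈ 0.94318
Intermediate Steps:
Function('A')(X) = Add(-2, Mul(-1, X)) (Function('A')(X) = Add(0, Add(-2, Mul(-1, X))) = Add(-2, Mul(-1, X)))
Mul(Add(17801, -48612), Pow(Add(Function('N')(Function('A')(8), Function('u')(8, 7)), -32572), -1)) = Mul(Add(17801, -48612), Pow(Add(Add(-103, 8), -32572), -1)) = Mul(-30811, Pow(Add(-95, -32572), -1)) = Mul(-30811, Pow(-32667, -1)) = Mul(-30811, Rational(-1, 32667)) = Rational(30811, 32667)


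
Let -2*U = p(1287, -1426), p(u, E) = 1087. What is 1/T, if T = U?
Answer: -2/1087 ≈ -0.0018399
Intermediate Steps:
U = -1087/2 (U = -½*1087 = -1087/2 ≈ -543.50)
T = -1087/2 ≈ -543.50
1/T = 1/(-1087/2) = -2/1087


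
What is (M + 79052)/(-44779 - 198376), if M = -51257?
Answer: -5559/48631 ≈ -0.11431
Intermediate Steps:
(M + 79052)/(-44779 - 198376) = (-51257 + 79052)/(-44779 - 198376) = 27795/(-243155) = 27795*(-1/243155) = -5559/48631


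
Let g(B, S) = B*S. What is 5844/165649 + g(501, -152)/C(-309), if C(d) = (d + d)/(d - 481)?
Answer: -1660908913388/17061847 ≈ -97346.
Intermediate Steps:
C(d) = 2*d/(-481 + d) (C(d) = (2*d)/(-481 + d) = 2*d/(-481 + d))
5844/165649 + g(501, -152)/C(-309) = 5844/165649 + (501*(-152))/((2*(-309)/(-481 - 309))) = 5844*(1/165649) - 76152/(2*(-309)/(-790)) = 5844/165649 - 76152/(2*(-309)*(-1/790)) = 5844/165649 - 76152/309/395 = 5844/165649 - 76152*395/309 = 5844/165649 - 10026680/103 = -1660908913388/17061847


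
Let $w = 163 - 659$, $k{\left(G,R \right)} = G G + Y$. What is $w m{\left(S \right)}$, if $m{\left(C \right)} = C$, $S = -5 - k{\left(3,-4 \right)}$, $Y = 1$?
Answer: $7440$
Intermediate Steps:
$k{\left(G,R \right)} = 1 + G^{2}$ ($k{\left(G,R \right)} = G G + 1 = G^{2} + 1 = 1 + G^{2}$)
$S = -15$ ($S = -5 - \left(1 + 3^{2}\right) = -5 - \left(1 + 9\right) = -5 - 10 = -15$)
$w = -496$
$w m{\left(S \right)} = \left(-496\right) \left(-15\right) = 7440$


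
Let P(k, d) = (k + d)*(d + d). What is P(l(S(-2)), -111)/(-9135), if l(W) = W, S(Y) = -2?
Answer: -8362/3045 ≈ -2.7461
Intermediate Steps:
P(k, d) = 2*d*(d + k) (P(k, d) = (d + k)*(2*d) = 2*d*(d + k))
P(l(S(-2)), -111)/(-9135) = (2*(-111)*(-111 - 2))/(-9135) = (2*(-111)*(-113))*(-1/9135) = 25086*(-1/9135) = -8362/3045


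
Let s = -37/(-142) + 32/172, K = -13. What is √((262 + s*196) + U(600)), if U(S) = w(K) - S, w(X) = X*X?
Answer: I*√759314683/3053 ≈ 9.0258*I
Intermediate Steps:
w(X) = X²
s = 2727/6106 (s = -37*(-1/142) + 32*(1/172) = 37/142 + 8/43 = 2727/6106 ≈ 0.44661)
U(S) = 169 - S (U(S) = (-13)² - S = 169 - S)
√((262 + s*196) + U(600)) = √((262 + (2727/6106)*196) + (169 - 1*600)) = √((262 + 267246/3053) + (169 - 600)) = √(1067132/3053 - 431) = √(-248711/3053) = I*√759314683/3053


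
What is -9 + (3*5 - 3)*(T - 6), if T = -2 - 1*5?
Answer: -165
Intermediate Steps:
T = -7 (T = -2 - 5 = -7)
-9 + (3*5 - 3)*(T - 6) = -9 + (3*5 - 3)*(-7 - 6) = -9 + (15 - 3)*(-13) = -9 + 12*(-13) = -9 - 156 = -165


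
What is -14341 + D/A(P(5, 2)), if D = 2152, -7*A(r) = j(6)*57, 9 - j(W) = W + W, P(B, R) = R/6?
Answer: -2437247/171 ≈ -14253.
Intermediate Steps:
P(B, R) = R/6 (P(B, R) = R*(1/6) = R/6)
j(W) = 9 - 2*W (j(W) = 9 - (W + W) = 9 - 2*W)
A(r) = 171/7 (A(r) = -(9 - 2*6)*57/7 = -(9 - 12)*57/7 = -(-3)*57/7 = -1/7*(-171) = 171/7)
-14341 + D/A(P(5, 2)) = -14341 + 2152/(171/7) = -14341 + 2152*(7/171) = -14341 + 15064/171 = -2437247/171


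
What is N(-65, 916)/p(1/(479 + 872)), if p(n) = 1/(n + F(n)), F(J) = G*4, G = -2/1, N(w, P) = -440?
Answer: 4755080/1351 ≈ 3519.7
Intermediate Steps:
G = -2 (G = -2*1 = -2)
F(J) = -8 (F(J) = -2*4 = -8)
p(n) = 1/(-8 + n) (p(n) = 1/(n - 8) = 1/(-8 + n))
N(-65, 916)/p(1/(479 + 872)) = -(-3520 + 440/(479 + 872)) = -440/(1/(-8 + 1/1351)) = -440/(1/(-10807/1351)) = -440/(-1351/10807) = -440*(-10807/1351) = 4755080/1351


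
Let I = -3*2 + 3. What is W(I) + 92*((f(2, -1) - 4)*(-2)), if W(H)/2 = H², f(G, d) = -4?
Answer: 1490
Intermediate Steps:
I = -3 (I = -6 + 3 = -3)
W(H) = 2*H²
W(I) + 92*((f(2, -1) - 4)*(-2)) = 2*(-3)² + 92*((-4 - 4)*(-2)) = 2*9 + 92*(-8*(-2)) = 18 + 92*16 = 18 + 1472 = 1490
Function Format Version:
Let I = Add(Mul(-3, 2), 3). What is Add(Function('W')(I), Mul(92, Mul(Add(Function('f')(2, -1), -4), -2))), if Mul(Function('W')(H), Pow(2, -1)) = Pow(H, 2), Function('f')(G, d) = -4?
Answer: 1490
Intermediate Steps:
I = -3 (I = Add(-6, 3) = -3)
Function('W')(H) = Mul(2, Pow(H, 2))
Add(Function('W')(I), Mul(92, Mul(Add(Function('f')(2, -1), -4), -2))) = Add(Mul(2, Pow(-3, 2)), Mul(92, Mul(Add(-4, -4), -2))) = Add(Mul(2, 9), Mul(92, Mul(-8, -2))) = Add(18, Mul(92, 16)) = Add(18, 1472) = 1490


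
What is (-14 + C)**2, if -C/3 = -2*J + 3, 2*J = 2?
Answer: 289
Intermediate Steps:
J = 1 (J = (1/2)*2 = 1)
C = -3 (C = -3*(-2*1 + 3) = -3*(-2 + 3) = -3*1 = -3)
(-14 + C)**2 = (-14 - 3)**2 = (-17)**2 = 289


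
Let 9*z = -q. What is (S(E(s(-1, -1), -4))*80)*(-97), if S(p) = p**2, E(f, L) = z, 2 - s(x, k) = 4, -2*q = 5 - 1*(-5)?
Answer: -194000/81 ≈ -2395.1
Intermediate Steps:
q = -5 (q = -(5 - 1*(-5))/2 = -(5 + 5)/2 = -1/2*10 = -5)
s(x, k) = -2 (s(x, k) = 2 - 1*4 = 2 - 4 = -2)
z = 5/9 (z = (-1*(-5))/9 = (1/9)*5 = 5/9 ≈ 0.55556)
E(f, L) = 5/9
(S(E(s(-1, -1), -4))*80)*(-97) = ((5/9)**2*80)*(-97) = ((25/81)*80)*(-97) = (2000/81)*(-97) = -194000/81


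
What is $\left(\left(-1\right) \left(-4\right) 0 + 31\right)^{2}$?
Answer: $961$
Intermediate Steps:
$\left(\left(-1\right) \left(-4\right) 0 + 31\right)^{2} = \left(4 \cdot 0 + 31\right)^{2} = \left(0 + 31\right)^{2} = 31^{2} = 961$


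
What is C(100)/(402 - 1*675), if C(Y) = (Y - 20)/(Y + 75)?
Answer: -16/9555 ≈ -0.0016745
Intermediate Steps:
C(Y) = (-20 + Y)/(75 + Y)
C(100)/(402 - 1*675) = ((-20 + 100)/(75 + 100))/(402 - 1*675) = (80/175)/(402 - 675) = ((1/175)*80)/(-273) = (16/35)*(-1/273) = -16/9555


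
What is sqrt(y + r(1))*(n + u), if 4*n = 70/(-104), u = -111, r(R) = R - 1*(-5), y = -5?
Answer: -23123/208 ≈ -111.17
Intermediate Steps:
r(R) = 5 + R (r(R) = R + 5 = 5 + R)
n = -35/208 (n = (70/(-104))/4 = (70*(-1/104))/4 = (1/4)*(-35/52) = -35/208 ≈ -0.16827)
sqrt(y + r(1))*(n + u) = sqrt(-5 + (5 + 1))*(-35/208 - 111) = sqrt(-5 + 6)*(-23123/208) = sqrt(1)*(-23123/208) = 1*(-23123/208) = -23123/208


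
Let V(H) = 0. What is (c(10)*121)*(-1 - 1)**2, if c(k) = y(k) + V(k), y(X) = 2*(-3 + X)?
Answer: 6776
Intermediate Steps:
y(X) = -6 + 2*X
c(k) = -6 + 2*k (c(k) = (-6 + 2*k) + 0 = -6 + 2*k)
(c(10)*121)*(-1 - 1)**2 = ((-6 + 2*10)*121)*(-1 - 1)**2 = ((-6 + 20)*121)*(-2)**2 = (14*121)*4 = 1694*4 = 6776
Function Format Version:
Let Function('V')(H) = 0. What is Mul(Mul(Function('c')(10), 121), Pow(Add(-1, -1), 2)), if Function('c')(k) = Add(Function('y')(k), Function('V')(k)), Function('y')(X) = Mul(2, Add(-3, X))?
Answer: 6776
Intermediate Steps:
Function('y')(X) = Add(-6, Mul(2, X))
Function('c')(k) = Add(-6, Mul(2, k)) (Function('c')(k) = Add(Add(-6, Mul(2, k)), 0) = Add(-6, Mul(2, k)))
Mul(Mul(Function('c')(10), 121), Pow(Add(-1, -1), 2)) = Mul(Mul(Add(-6, Mul(2, 10)), 121), Pow(Add(-1, -1), 2)) = Mul(Mul(Add(-6, 20), 121), Pow(-2, 2)) = Mul(Mul(14, 121), 4) = Mul(1694, 4) = 6776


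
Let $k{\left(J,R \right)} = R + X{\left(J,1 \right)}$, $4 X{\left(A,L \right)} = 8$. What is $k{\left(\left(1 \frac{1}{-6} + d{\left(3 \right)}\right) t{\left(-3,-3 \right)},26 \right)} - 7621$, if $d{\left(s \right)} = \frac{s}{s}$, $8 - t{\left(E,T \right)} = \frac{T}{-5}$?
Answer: $-7593$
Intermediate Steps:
$t{\left(E,T \right)} = 8 + \frac{T}{5}$ ($t{\left(E,T \right)} = 8 - \frac{T}{-5} = 8 - T \left(- \frac{1}{5}\right) = 8 - - \frac{T}{5} = 8 + \frac{T}{5}$)
$X{\left(A,L \right)} = 2$ ($X{\left(A,L \right)} = \frac{1}{4} \cdot 8 = 2$)
$d{\left(s \right)} = 1$
$k{\left(J,R \right)} = 2 + R$ ($k{\left(J,R \right)} = R + 2 = 2 + R$)
$k{\left(\left(1 \frac{1}{-6} + d{\left(3 \right)}\right) t{\left(-3,-3 \right)},26 \right)} - 7621 = \left(2 + 26\right) - 7621 = 28 - 7621 = -7593$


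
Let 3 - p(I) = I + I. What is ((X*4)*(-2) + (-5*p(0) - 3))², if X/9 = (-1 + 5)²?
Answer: 1368900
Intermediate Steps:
p(I) = 3 - 2*I (p(I) = 3 - (I + I) = 3 - 2*I)
X = 144 (X = 9*(-1 + 5)² = 9*4² = 9*16 = 144)
((X*4)*(-2) + (-5*p(0) - 3))² = ((144*4)*(-2) + (-5*(3 - 2*0) - 3))² = (576*(-2) + (-5*(3 + 0) - 3))² = (-1152 + (-5*3 - 3))² = (-1152 + (-15 - 3))² = (-1152 - 18)² = (-1170)² = 1368900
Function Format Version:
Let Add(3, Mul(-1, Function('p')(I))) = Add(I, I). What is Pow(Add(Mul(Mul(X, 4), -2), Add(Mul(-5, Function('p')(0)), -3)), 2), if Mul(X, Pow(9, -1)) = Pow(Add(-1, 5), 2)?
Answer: 1368900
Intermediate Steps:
Function('p')(I) = Add(3, Mul(-2, I)) (Function('p')(I) = Add(3, Mul(-1, Add(I, I))) = Add(3, Mul(-1, Mul(2, I))) = Add(3, Mul(-2, I)))
X = 144 (X = Mul(9, Pow(Add(-1, 5), 2)) = Mul(9, Pow(4, 2)) = Mul(9, 16) = 144)
Pow(Add(Mul(Mul(X, 4), -2), Add(Mul(-5, Function('p')(0)), -3)), 2) = Pow(Add(Mul(Mul(144, 4), -2), Add(Mul(-5, Add(3, Mul(-2, 0))), -3)), 2) = Pow(Add(Mul(576, -2), Add(Mul(-5, Add(3, 0)), -3)), 2) = Pow(Add(-1152, Add(Mul(-5, 3), -3)), 2) = Pow(Add(-1152, Add(-15, -3)), 2) = Pow(Add(-1152, -18), 2) = Pow(-1170, 2) = 1368900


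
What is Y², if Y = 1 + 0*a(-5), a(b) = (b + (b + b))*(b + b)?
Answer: 1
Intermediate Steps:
a(b) = 6*b² (a(b) = (b + 2*b)*(2*b) = (3*b)*(2*b) = 6*b²)
Y = 1 (Y = 1 + 0*(6*(-5)²) = 1 + 0*(6*25) = 1 + 0*150 = 1 + 0 = 1)
Y² = 1² = 1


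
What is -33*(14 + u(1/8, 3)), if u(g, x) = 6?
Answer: -660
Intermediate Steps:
-33*(14 + u(1/8, 3)) = -33*(14 + 6) = -33*20 = -660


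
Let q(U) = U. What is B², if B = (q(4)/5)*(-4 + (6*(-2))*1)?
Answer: 4096/25 ≈ 163.84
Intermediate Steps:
B = -64/5 (B = (4/5)*(-4 + (6*(-2))*1) = (4*(⅕))*(-4 - 12*1) = 4*(-4 - 12)/5 = (⅘)*(-16) = -64/5 ≈ -12.800)
B² = (-64/5)² = 4096/25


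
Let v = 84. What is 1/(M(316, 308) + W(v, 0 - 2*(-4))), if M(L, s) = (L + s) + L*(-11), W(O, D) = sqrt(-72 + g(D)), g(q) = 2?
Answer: -1426/4066987 - I*sqrt(70)/8133974 ≈ -0.00035063 - 1.0286e-6*I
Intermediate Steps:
W(O, D) = I*sqrt(70) (W(O, D) = sqrt(-72 + 2) = sqrt(-70) = I*sqrt(70))
M(L, s) = s - 10*L (M(L, s) = (L + s) - 11*L = s - 10*L)
1/(M(316, 308) + W(v, 0 - 2*(-4))) = 1/((308 - 10*316) + I*sqrt(70)) = 1/((308 - 3160) + I*sqrt(70)) = 1/(-2852 + I*sqrt(70))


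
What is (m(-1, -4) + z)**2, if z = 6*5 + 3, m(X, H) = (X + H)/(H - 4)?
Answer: 72361/64 ≈ 1130.6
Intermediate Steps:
m(X, H) = (H + X)/(-4 + H)
z = 33 (z = 30 + 3 = 33)
(m(-1, -4) + z)**2 = ((-4 - 1)/(-4 - 4) + 33)**2 = (-5/(-8) + 33)**2 = (-1/8*(-5) + 33)**2 = (5/8 + 33)**2 = (269/8)**2 = 72361/64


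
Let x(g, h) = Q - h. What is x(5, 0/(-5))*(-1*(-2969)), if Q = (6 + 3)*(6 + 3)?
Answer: 240489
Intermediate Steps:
Q = 81 (Q = 9*9 = 81)
x(g, h) = 81 - h
x(5, 0/(-5))*(-1*(-2969)) = (81 - 0/(-5))*(-1*(-2969)) = (81 - 0*(-1)/5)*2969 = (81 - 1*0)*2969 = (81 + 0)*2969 = 81*2969 = 240489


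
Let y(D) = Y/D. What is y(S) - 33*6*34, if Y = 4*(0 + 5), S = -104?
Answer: -175037/26 ≈ -6732.2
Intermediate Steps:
Y = 20 (Y = 4*5 = 20)
y(D) = 20/D
y(S) - 33*6*34 = 20/(-104) - 33*6*34 = 20*(-1/104) - 198*34 = -5/26 - 6732 = -175037/26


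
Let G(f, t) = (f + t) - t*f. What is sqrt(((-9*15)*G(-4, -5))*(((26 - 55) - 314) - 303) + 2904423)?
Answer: sqrt(375333) ≈ 612.64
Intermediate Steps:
G(f, t) = f + t - f*t (G(f, t) = (f + t) - f*t = f + t - f*t)
sqrt(((-9*15)*G(-4, -5))*(((26 - 55) - 314) - 303) + 2904423) = sqrt(((-9*15)*(-4 - 5 - 1*(-4)*(-5)))*(((26 - 55) - 314) - 303) + 2904423) = sqrt((-135*(-4 - 5 - 20))*((-29 - 314) - 303) + 2904423) = sqrt((-135*(-29))*(-343 - 303) + 2904423) = sqrt(3915*(-646) + 2904423) = sqrt(-2529090 + 2904423) = sqrt(375333)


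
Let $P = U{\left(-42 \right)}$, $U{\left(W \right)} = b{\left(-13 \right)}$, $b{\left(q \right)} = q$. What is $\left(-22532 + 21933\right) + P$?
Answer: $-612$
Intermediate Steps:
$U{\left(W \right)} = -13$
$P = -13$
$\left(-22532 + 21933\right) + P = \left(-22532 + 21933\right) - 13 = -599 - 13 = -612$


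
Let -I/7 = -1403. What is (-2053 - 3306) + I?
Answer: 4462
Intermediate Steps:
I = 9821 (I = -7*(-1403) = 9821)
(-2053 - 3306) + I = (-2053 - 3306) + 9821 = -5359 + 9821 = 4462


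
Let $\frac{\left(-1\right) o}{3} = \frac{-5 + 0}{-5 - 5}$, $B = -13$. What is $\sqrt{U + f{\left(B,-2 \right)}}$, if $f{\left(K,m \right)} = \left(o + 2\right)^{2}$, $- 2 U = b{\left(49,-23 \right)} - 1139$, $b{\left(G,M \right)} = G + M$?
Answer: $\frac{\sqrt{2227}}{2} \approx 23.596$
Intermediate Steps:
$o = - \frac{3}{2}$ ($o = - 3 \frac{-5 + 0}{-5 - 5} = - 3 \left(- \frac{5}{-10}\right) = - 3 \left(\left(-5\right) \left(- \frac{1}{10}\right)\right) = \left(-3\right) \frac{1}{2} = - \frac{3}{2} \approx -1.5$)
$U = \frac{1113}{2}$ ($U = - \frac{\left(49 - 23\right) - 1139}{2} = - \frac{26 - 1139}{2} = \left(- \frac{1}{2}\right) \left(-1113\right) = \frac{1113}{2} \approx 556.5$)
$f{\left(K,m \right)} = \frac{1}{4}$ ($f{\left(K,m \right)} = \left(- \frac{3}{2} + 2\right)^{2} = \left(\frac{1}{2}\right)^{2} = \frac{1}{4}$)
$\sqrt{U + f{\left(B,-2 \right)}} = \sqrt{\frac{1113}{2} + \frac{1}{4}} = \sqrt{\frac{2227}{4}} = \frac{\sqrt{2227}}{2}$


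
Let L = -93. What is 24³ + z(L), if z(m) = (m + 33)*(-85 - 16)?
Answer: 19884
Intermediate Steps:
z(m) = -3333 - 101*m (z(m) = (33 + m)*(-101) = -3333 - 101*m)
24³ + z(L) = 24³ + (-3333 - 101*(-93)) = 13824 + (-3333 + 9393) = 13824 + 6060 = 19884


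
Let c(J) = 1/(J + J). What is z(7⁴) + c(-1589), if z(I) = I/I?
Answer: 3177/3178 ≈ 0.99969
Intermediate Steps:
c(J) = 1/(2*J)
z(I) = 1
z(7⁴) + c(-1589) = 1 + (½)/(-1589) = 1 + (½)*(-1/1589) = 1 - 1/3178 = 3177/3178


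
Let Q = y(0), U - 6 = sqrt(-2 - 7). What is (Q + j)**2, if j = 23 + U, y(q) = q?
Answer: 832 + 174*I ≈ 832.0 + 174.0*I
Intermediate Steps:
U = 6 + 3*I (U = 6 + sqrt(-2 - 7) = 6 + sqrt(-9) = 6 + 3*I ≈ 6.0 + 3.0*I)
Q = 0
j = 29 + 3*I (j = 23 + (6 + 3*I) = 29 + 3*I ≈ 29.0 + 3.0*I)
(Q + j)**2 = (0 + (29 + 3*I))**2 = (29 + 3*I)**2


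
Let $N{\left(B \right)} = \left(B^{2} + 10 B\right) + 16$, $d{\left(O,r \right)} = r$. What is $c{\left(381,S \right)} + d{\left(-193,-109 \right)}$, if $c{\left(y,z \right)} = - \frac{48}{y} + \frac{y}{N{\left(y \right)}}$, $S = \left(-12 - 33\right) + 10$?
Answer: $- \frac{2064762446}{18921349} \approx -109.12$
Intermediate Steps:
$N{\left(B \right)} = 16 + B^{2} + 10 B$
$S = -35$ ($S = \left(-12 + \left(-73 + 40\right)\right) + 10 = \left(-12 - 33\right) + 10 = -45 + 10 = -35$)
$c{\left(y,z \right)} = - \frac{48}{y} + \frac{y}{16 + y^{2} + 10 y}$
$c{\left(381,S \right)} + d{\left(-193,-109 \right)} = \left(- \frac{48}{381} + \frac{381}{16 + 381^{2} + 10 \cdot 381}\right) - 109 = \left(\left(-48\right) \frac{1}{381} + \frac{381}{16 + 145161 + 3810}\right) - 109 = \left(- \frac{16}{127} + \frac{381}{148987}\right) - 109 = - \frac{2335405}{18921349} - 109 = - \frac{2064762446}{18921349}$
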